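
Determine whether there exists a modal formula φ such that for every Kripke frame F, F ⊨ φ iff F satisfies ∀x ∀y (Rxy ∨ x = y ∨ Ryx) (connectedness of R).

Any modally definable frame class is closed under disjoint unions.
Take 2 disjoint single-world reflexive frames: each is trivially connected, but their disjoint union has 2 worlds with no edge between distinct components, so it is not connected.
So the class is not modally definable.

No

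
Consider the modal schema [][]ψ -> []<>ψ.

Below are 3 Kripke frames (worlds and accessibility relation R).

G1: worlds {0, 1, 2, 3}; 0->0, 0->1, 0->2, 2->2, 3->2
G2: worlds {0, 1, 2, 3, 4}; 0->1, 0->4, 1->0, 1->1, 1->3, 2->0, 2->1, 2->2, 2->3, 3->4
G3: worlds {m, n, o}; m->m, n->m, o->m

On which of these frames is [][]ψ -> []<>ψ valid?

Frame correspondent (Sahlqvist): forall x forall z (xRz -> exists w (x R^2 w & zRw)) — i.e. a generalized confluence (Geach) condition.
G1: fails — 0R1 but no w with 0R²w and 1Rw.
G2: fails — 0R4 but no w with 0R²w and 4Rw.
G3: satisfies the condition.
Valid on: G3.

G3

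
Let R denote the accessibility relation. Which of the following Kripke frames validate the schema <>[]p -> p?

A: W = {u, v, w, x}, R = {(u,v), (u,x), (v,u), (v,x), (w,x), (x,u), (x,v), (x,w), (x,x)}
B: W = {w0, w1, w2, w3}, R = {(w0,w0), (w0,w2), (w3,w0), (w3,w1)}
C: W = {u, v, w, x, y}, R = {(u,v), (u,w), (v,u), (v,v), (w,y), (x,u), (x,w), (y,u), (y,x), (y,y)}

A

This is the axiom for a generalized confluence (Geach) condition; its first-order frame correspondent is forall x forall y (xRy -> exists w (yRw & x = w)).
A: holds.
B: fails — w0Rw2 but no w with w2Rw and w0=w.
C: fails — uRw but no t with wRt and u=t.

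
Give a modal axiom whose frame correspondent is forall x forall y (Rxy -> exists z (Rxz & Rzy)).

This is density; the standard corresponding axiom is C4: □□r → □r.

□□r → □r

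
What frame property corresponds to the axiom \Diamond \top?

Seriality

This schema is equivalent to the D axiom □φ → ◇φ.
It corresponds to seriality: \forall x \exists y Rxy.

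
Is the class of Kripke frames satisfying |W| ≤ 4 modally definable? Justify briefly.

Not modally definable

Modal frame validity is preserved under disjoint unions.
Any modal formula valid on each of 5 disjoint one-world frames is valid on their disjoint union (validity is preserved under disjoint unions). Each one-world frame has |W|=1≤4, but the union has |W|=5.
So the class is not modally definable.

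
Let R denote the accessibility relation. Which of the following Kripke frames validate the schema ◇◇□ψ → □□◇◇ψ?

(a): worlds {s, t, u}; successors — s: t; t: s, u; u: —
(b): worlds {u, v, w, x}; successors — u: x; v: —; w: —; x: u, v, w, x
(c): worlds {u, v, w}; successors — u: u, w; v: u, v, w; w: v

(c)

This is the axiom for a generalized confluence (Geach) condition; its first-order frame correspondent is ∀x ∀y ∀z ((xR²y ∧ xR²z) → ∃w (yRw ∧ zR²w)).
(a): fails — sR²s, sR²s but no w with sRw and sR²w.
(b): fails — uR²u, uR²v but no t with uRt and vR²t.
(c): satisfies the condition.
Valid on: (c).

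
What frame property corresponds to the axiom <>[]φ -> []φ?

the Euclidean property

Equivalently (dual form): ◇φ → □◇φ.
Suppose ◇φ→□◇φ is valid. Take Rxy, Rxz and set V(φ)={y}. Then ◇φ at x, so □◇φ at x, so ◇φ at z, so some w with Rzw has φ; w=y, i.e. Rzy. By symmetry of the argument, Ryz.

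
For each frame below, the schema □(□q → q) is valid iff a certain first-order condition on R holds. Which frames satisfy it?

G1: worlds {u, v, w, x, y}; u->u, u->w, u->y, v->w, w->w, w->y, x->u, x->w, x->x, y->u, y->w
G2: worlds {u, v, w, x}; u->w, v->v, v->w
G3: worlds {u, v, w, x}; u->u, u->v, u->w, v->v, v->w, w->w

G3

The schema corresponds to shift-reflexivity: ∀x ∀y (Rxy → Ryy).
G1: fails — Rwy but not Ryy.
G2: fails — Ruw but not Rww.
G3: holds.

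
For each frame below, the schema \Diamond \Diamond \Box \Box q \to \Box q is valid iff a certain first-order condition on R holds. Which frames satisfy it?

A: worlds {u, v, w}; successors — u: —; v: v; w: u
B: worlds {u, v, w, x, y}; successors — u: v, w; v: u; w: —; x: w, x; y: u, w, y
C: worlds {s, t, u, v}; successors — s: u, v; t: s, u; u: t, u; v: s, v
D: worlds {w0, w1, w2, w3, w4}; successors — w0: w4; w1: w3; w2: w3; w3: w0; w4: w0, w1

A

This is the axiom for a generalized confluence (Geach) condition; its first-order frame correspondent is \forall x \forall y \forall z ((x R^2 y \wedge xRz) \to \exists w (y R^2 w \wedge z = w)).
A: holds.
B: fails — uR²u, uRv but no t with uR²t and v=t.
C: fails — sR²u, sRv but no w with uR²w and v=w.
D: fails — w0R²w0, w0Rw4 but no w with w0R²w and w4=w.
Valid on: A.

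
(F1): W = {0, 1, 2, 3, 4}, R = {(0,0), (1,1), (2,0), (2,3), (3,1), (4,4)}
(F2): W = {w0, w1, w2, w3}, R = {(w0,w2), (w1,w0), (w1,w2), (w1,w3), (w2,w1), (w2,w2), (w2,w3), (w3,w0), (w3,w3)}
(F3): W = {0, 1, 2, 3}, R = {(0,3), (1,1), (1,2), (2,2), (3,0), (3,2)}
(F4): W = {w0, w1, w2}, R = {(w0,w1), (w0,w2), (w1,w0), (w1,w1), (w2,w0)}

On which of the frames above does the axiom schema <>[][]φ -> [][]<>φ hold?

(F2), (F3), (F4)

This is the axiom for a generalized confluence (Geach) condition; its first-order frame correspondent is forall x forall y forall z ((xRy & x R^2 z) -> exists w (y R^2 w & zRw)).
(F1): fails — 2R0, 2R²1 but no w with 0R²w and 1Rw.
(F2): ✓.
(F3): ✓.
(F4): ✓.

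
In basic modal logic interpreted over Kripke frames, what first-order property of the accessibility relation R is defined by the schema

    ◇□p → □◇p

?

This is the .2 axiom.
It corresponds to convergence: ∀x ∀y ∀z (Rxy ∧ Rxz → ∃w (Ryw ∧ Rzw)).

convergence: ∀x ∀y ∀z (Rxy ∧ Rxz → ∃w (Ryw ∧ Rzw))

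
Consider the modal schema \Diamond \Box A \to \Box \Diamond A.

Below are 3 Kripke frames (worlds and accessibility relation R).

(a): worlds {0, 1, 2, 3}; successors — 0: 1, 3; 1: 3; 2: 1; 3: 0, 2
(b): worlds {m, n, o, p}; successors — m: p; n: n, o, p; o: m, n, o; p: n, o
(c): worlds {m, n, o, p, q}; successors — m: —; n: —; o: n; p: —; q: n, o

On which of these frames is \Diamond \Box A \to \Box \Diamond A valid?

The schema corresponds to convergence: \forall x \forall y \forall z (Rxy \wedge Rxz \to \exists w (Ryw \wedge Rzw)).
(a): fails — R01 and R03 but 1 and 3 have no common successor.
(b): fails — Rom and Roo but m and o have no common successor.
(c): fails — Ron and Ron but n and n have no common successor.
Valid on no frame.

none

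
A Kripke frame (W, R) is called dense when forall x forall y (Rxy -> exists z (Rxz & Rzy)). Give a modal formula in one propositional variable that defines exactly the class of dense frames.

□□p → □p

The condition is density. The C4 schema □□p → □p defines it.
Suppose □□p→□p is valid. Take Rxy and set V(p)={w : xR²w}. Then □□p at x, so □p at x, so p at y, i.e. ∃z(Rxz∧Rzy).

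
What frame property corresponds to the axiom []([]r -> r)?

Shift-reflexivity

Suppose □(□r→r) is valid. Take Rxy and set V(r)={w : Ryw}. Then at y, □r holds; since □(□r→r) at x, □r→r at y, so r at y, i.e. Ryy.
The converse is a direct semantic check.
Frame condition: forall x forall y (Rxy -> Ryy).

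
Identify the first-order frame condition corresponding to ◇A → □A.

Partial functionality

Suppose ◇A→□A is valid. Take Rxy, Rxz and set V(A)={y}. Then ◇A at x, so □A at x, so A at z, i.e. z=y.
Conversely, any frame satisfying ∀x ∀y ∀z (Rxy ∧ Rxz → y = z) validates the schema.
Frame condition: ∀x ∀y ∀z (Rxy ∧ Rxz → y = z).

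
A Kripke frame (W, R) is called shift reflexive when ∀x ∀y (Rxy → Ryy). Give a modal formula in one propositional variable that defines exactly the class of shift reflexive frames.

A defining formula is □(□q → q) (the T□ axiom).
Suppose □(□q→q) is valid. Take Rxy and set V(q)={w : Ryw}. Then at y, □q holds; since □(□q→q) at x, □q→q at y, so q at y, i.e. Ryy.

□(□q → q)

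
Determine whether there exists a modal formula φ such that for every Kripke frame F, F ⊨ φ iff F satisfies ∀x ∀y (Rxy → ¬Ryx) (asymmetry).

Modal frame validity is preserved under surjective bounded morphisms.
The 4-cycle (worlds a,b,c,d with a→b→c→d→a) is asymmetric. Mapping every world to a single reflexive point • is a surjective bounded morphism, and the reflexive point is not asymmetric (R•• but asymmetry requires ¬R••).
So no modal formula (or set of formulas) defines exactly the asymmetric frames.

No — not modally definable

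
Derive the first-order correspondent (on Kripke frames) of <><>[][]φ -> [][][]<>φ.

forall x forall y forall z ((x R^2 y & x R^3 z) -> exists w (y R^2 w & zRw))

This is a Sahlqvist (Geach-type) schema ◇^2□^2φ → □^3◇^1φ.
Minimal-valuation argument: fix x; take any y with xR^2y and any z with xR^3z. Set V(φ) to the set of worlds R-reachable from y in exactly 2 steps. Then □^2φ holds at y, so the antecedent holds at x; validity forces ◇^1φ at z, giving a w with zR^1w and yR^2w.
First-order correspondent: forall x forall y forall z ((x R^2 y & x R^3 z) -> exists w (y R^2 w & zRw)).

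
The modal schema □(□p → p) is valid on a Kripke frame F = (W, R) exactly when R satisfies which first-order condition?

This schema is the T□ axiom.
Its frame correspondent is shift-reflexivity — ∀x ∀y (Rxy → Ryy).

shift-reflexivity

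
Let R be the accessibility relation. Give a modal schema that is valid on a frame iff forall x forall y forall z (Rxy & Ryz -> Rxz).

□s → □□s

The condition is transitivity. The 4 schema □s → □□s defines it.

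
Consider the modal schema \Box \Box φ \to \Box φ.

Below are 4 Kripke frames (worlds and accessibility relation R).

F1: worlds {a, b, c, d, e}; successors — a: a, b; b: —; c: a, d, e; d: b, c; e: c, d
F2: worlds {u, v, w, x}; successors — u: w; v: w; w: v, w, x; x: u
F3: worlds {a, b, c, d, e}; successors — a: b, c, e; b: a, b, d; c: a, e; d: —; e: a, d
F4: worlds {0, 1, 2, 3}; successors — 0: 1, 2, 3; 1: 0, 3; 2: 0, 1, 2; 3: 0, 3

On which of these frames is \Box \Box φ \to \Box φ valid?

This is the axiom for density; its first-order frame correspondent is \forall x \forall y (Rxy \to \exists z (Rxz \wedge Rzy)).
F1: fails — Rdc but no z with Rdz and Rzc.
F2: fails — Rxu but no z with Rxz and Rzu.
F3: fails — Rea but no z with Rez and Rza.
F4: holds.

F4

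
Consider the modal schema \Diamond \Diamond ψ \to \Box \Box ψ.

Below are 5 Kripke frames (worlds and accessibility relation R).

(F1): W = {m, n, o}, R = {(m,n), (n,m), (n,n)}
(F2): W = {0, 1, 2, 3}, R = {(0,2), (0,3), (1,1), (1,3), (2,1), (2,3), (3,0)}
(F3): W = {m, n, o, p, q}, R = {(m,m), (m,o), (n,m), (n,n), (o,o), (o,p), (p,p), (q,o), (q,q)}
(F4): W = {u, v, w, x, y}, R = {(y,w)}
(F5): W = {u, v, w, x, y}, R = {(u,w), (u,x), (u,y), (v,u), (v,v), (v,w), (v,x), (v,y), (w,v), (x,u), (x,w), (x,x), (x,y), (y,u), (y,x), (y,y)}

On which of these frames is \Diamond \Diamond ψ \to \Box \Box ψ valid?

This is the axiom for a generalized confluence (Geach) condition; its first-order frame correspondent is \forall x \forall y \forall z ((x R^2 y \wedge x R^2 z) \to \exists w (y = w \wedge z = w)).
(F1): fails — mR²m, mR²n but m ≠ n.
(F2): fails — 0R²0, 0R²1 but 0 ≠ 1.
(F3): fails — mR²m, mR²o but m ≠ o.
(F4): satisfies the condition.
(F5): fails — uR²u, uR²v but u ≠ v.
Valid on: (F4).

(F4)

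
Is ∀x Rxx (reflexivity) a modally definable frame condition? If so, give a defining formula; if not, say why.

Yes, by □r → r

This is a Sahlqvist condition; the T axiom □r → r defines it.
Suppose □r→r is valid. At any x set V(r)={w : Rxw}. Then □r holds at x, so r holds at x, i.e. Rxx.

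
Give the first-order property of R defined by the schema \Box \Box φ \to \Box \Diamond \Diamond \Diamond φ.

\forall x \forall z (xRz \to \exists w (x R^2 w \wedge z R^3 w))

This is a Sahlqvist (Geach-type) schema ◇^0□^2φ → □^1◇^3φ.
First-order correspondent: \forall x \forall z (xRz \to \exists w (x R^2 w \wedge z R^3 w)).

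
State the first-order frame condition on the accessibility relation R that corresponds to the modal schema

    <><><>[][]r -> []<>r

This is a Sahlqvist (Geach-type) schema ◇^3□^2r → □^1◇^1r.
Minimal-valuation argument: fix x; take any y with xR^3y and any z with xR^1z. Set V(r) to the set of worlds R-reachable from y in exactly 2 steps. Then □^2r holds at y, so the antecedent holds at x; validity forces ◇^1r at z, giving a w with zR^1w and yR^2w.
First-order correspondent: forall x forall y forall z ((x R^3 y & xRz) -> exists w (y R^2 w & zRw)).

forall x forall y forall z ((x R^3 y & xRz) -> exists w (y R^2 w & zRw))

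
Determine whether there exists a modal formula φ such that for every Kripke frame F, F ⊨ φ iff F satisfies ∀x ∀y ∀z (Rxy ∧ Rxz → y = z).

Yes: it is partial functionality, defined by the CD schema ◇r → □r.

Definable; ◇r → □r defines it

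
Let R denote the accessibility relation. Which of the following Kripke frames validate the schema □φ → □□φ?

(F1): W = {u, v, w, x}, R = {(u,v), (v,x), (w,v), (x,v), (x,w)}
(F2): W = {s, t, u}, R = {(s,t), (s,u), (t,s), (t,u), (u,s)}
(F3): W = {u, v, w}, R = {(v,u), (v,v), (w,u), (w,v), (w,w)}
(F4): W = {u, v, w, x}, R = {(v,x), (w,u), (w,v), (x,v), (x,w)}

(F3)

The schema corresponds to transitivity: ∀x ∀y ∀z (Rxy ∧ Ryz → Rxz).
(F1): fails — Ruv and Rvx but not Rux.
(F2): fails — Rus and Rsu but not Ruu.
(F3): satisfies the condition.
(F4): fails — Rxw and Rwu but not Rxu.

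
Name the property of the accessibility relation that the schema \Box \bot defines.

Emptiness of R

This schema is the Ver axiom.
It corresponds to emptiness of R: \forall x \forall y \neg Rxy.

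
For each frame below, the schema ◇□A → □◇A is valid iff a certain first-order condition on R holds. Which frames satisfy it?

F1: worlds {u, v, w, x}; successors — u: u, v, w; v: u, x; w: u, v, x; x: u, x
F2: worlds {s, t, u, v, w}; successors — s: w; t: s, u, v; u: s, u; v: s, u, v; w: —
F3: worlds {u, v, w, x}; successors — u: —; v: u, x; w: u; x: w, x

Frame correspondent (Sahlqvist): ∀x ∀y ∀z (Rxy ∧ Rxz → ∃w (Ryw ∧ Rzw)) — i.e. convergence.
F1: condition met.
F2: fails — Rsw and Rsw but w and w have no common successor.
F3: fails — Rvu and Rvu but u and u have no common successor.

F1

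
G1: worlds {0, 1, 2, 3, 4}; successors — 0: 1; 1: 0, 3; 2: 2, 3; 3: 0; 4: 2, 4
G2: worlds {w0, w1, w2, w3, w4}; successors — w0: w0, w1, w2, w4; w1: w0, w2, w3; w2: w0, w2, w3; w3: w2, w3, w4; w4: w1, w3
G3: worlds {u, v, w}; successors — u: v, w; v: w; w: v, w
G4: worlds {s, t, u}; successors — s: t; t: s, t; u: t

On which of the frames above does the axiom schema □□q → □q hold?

G3, G4

The schema corresponds to density: ∀x ∀y (Rxy → ∃z (Rxz ∧ Rzy)).
G1: fails — R01 but no z with R0z and Rz1.
G2: fails — Rw4w1 but no z with Rw4z and Rzw1.
G3: holds.
G4: holds.
Valid on: G3, G4.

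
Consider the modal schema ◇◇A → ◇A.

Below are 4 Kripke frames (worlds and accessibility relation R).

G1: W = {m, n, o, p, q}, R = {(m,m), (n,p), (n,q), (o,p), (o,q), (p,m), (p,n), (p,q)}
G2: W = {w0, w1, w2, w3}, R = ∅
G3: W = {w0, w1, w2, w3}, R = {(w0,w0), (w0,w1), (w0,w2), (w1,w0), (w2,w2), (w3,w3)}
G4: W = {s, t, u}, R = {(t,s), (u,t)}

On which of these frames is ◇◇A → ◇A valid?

This is the axiom for transitivity; its first-order frame correspondent is ∀x ∀y ∀z (Rxy ∧ Ryz → Rxz).
G1: fails — Rop and Rpm but not Rom.
G2: satisfies the condition.
G3: fails — Rw1w0 and Rw0w1 but not Rw1w1.
G4: fails — Rut and Rts but not Rus.
Valid on: G2.

G2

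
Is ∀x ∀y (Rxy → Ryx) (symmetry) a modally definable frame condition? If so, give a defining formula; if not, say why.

Definable; p → □◇p defines it

Yes: it is symmetry, defined by the B schema p → □◇p.
Suppose p→□◇p is valid. Take Rxy and set V(p)={x}. Then p at x, so □◇p at x, so ◇p at y, so some z with Ryz has p; z=x, i.e. Ryx.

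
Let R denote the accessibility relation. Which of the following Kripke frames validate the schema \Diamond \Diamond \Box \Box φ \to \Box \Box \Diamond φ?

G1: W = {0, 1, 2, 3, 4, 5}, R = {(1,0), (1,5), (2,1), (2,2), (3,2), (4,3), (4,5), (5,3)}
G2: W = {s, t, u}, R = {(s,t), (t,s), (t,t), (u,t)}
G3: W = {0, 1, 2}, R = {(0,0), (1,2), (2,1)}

This is the axiom for a generalized confluence (Geach) condition; its first-order frame correspondent is \forall x \forall y \forall z ((x R^2 y \wedge x R^2 z) \to \exists w (y R^2 w \wedge zRw)).
G1: fails — 2R²0, 2R²0 but no w with 0R²w and 0Rw.
G2: holds.
G3: fails — 1R²1, 1R²1 but no w with 1R²w and 1Rw.
Valid on: G2.

G2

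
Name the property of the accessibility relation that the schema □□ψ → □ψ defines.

Suppose □□ψ→□ψ is valid. Take Rxy and set V(ψ)={w : xR²w}. Then □□ψ at x, so □ψ at x, so ψ at y, i.e. ∃z(Rxz∧Rzy).
Conversely, on a frame with density the schema holds at every world under every valuation.
Frame condition: ∀x ∀y (Rxy → ∃z (Rxz ∧ Rzy)).

density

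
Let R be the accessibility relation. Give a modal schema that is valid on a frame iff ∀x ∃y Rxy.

□s → ◇s

A defining formula is □s → ◇s (the D axiom).
Suppose □s→◇s is valid. At any x set V(s)=W. Then □s at x, so ◇s at x, so x has a successor.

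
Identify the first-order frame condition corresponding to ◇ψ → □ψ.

This is the CD axiom.
Its frame correspondent is partial functionality — ∀x ∀y ∀z (Rxy ∧ Rxz → y = z).

partial functionality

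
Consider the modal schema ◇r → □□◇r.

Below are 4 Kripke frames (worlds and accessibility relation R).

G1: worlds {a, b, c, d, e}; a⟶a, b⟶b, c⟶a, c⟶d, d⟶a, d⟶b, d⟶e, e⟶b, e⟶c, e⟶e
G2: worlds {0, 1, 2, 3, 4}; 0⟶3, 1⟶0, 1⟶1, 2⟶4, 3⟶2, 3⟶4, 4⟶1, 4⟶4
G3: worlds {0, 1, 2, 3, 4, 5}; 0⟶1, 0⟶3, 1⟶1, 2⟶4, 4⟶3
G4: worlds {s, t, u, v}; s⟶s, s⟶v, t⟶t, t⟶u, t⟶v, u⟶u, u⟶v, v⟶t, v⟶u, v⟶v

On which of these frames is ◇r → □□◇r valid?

none

The schema corresponds to a generalized confluence (Geach) condition: ∀x ∀y ∀z ((xRy ∧ xR²z) → ∃w (y = w ∧ zRw)).
G1: fails — cRa, cR²b but no w with a=w and bRw.
G2: fails — 0R3, 0R²2 but no w with 3=w and 2Rw.
G3: fails — 0R3, 0R²1 but no w with 3=w and 1Rw.
G4: fails — sRs, sR²t but no w with s=w and tRw.
Valid on no frame.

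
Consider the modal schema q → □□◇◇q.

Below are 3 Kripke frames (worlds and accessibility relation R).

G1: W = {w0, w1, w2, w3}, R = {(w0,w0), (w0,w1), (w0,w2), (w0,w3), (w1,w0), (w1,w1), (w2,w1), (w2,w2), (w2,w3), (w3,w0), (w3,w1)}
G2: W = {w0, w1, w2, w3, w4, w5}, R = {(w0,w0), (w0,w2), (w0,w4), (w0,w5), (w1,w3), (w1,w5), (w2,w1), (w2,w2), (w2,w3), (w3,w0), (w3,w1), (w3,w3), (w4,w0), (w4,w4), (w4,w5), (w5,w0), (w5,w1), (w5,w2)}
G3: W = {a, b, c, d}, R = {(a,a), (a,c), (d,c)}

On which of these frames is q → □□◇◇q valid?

The schema corresponds to a generalized confluence (Geach) condition: ∀x ∀z (xR²z → ∃w (x = w ∧ zR²w)).
G1: ✓.
G2: fails — w3R²w4 but no w with w3=w and w4R²w.
G3: fails — aR²c but no w with a=w and cR²w.
Valid on: G1.

G1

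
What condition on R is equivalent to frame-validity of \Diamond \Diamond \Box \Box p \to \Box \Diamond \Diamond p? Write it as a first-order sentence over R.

This is a Sahlqvist (Geach-type) schema ◇^2□^2p → □^1◇^2p.
Minimal-valuation argument: fix x; take any y with xR^2y and any z with xR^1z. Set V(p) to the set of worlds R-reachable from y in exactly 2 steps. Then □^2p holds at y, so the antecedent holds at x; validity forces ◇^2p at z, giving a w with zR^2w and yR^2w.
First-order correspondent: \forall x \forall y \forall z ((x R^2 y \wedge xRz) \to \exists w (y R^2 w \wedge z R^2 w)).

\forall x \forall y \forall z ((x R^2 y \wedge xRz) \to \exists w (y R^2 w \wedge z R^2 w))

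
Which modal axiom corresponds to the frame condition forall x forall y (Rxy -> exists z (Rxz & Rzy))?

□□ψ → □ψ

This is density; the standard corresponding axiom is C4: □□ψ → □ψ.
Suppose □□ψ→□ψ is valid. Take Rxy and set V(ψ)={w : xR²w}. Then □□ψ at x, so □ψ at x, so ψ at y, i.e. ∃z(Rxz∧Rzy).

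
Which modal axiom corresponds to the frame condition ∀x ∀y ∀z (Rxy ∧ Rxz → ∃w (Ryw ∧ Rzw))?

A defining formula is ◇□ψ → □◇ψ (the .2 axiom).

◇□ψ → □◇ψ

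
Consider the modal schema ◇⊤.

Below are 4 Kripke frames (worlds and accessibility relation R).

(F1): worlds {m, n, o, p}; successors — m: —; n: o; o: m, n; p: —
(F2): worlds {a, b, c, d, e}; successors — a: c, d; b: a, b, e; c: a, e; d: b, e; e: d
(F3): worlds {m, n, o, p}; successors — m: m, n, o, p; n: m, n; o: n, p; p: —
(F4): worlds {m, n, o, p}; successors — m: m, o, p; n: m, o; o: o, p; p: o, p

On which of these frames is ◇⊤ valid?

This is the axiom for seriality; its first-order frame correspondent is ∀x ∃y Rxy.
(F1): fails — world m has no successor.
(F2): condition met.
(F3): fails — world p has no successor.
(F4): condition met.
Valid on: (F2), (F4).

(F2), (F4)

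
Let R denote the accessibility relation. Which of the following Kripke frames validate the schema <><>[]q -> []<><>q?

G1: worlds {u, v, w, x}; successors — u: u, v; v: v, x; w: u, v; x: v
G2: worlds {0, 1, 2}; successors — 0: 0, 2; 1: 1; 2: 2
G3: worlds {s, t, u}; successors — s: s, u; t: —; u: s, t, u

G1, G2

This is the axiom for a generalized confluence (Geach) condition; its first-order frame correspondent is forall x forall y forall z ((x R^2 y & xRz) -> exists w (yRw & z R^2 w)).
G1: holds.
G2: holds.
G3: fails — sR²t, sRs but no w with tRw and sR²w.
Valid on: G1, G2.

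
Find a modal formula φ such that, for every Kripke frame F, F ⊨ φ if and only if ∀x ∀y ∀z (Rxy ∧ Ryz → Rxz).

A defining formula is □s → □□s (the 4 axiom).

□s → □□s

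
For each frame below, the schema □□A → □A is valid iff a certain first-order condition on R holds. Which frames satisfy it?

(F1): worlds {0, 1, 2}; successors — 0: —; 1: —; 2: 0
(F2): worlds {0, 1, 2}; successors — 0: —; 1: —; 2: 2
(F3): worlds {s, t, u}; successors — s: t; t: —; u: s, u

The schema corresponds to density: ∀x ∀y (Rxy → ∃z (Rxz ∧ Rzy)).
(F1): fails — R20 but no z with R2z and Rz0.
(F2): satisfies the condition.
(F3): fails — Rst but no z with Rsz and Rzt.

(F2)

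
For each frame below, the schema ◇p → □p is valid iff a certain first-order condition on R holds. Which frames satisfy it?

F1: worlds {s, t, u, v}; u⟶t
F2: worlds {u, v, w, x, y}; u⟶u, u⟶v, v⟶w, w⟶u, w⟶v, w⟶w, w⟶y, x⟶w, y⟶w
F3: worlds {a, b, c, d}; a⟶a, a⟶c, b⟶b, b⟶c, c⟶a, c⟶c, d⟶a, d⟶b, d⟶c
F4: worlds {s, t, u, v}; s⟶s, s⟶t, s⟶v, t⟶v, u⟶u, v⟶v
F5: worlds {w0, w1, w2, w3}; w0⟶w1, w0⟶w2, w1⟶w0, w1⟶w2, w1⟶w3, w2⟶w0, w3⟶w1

The schema corresponds to partial functionality: ∀x ∀y ∀z (Rxy ∧ Rxz → y = z).
F1: holds.
F2: fails — u sees both u and v.
F3: fails — a sees both a and c.
F4: fails — s sees both s and t.
F5: fails — w0 sees both w1 and w2.

F1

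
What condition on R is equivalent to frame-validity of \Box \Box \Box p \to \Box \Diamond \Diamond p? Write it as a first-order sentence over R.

\forall x \forall z (xRz \to \exists w (x R^3 w \wedge z R^2 w))

This is a Sahlqvist (Geach-type) schema ◇^0□^3p → □^1◇^2p.
First-order correspondent: \forall x \forall z (xRz \to \exists w (x R^3 w \wedge z R^2 w)).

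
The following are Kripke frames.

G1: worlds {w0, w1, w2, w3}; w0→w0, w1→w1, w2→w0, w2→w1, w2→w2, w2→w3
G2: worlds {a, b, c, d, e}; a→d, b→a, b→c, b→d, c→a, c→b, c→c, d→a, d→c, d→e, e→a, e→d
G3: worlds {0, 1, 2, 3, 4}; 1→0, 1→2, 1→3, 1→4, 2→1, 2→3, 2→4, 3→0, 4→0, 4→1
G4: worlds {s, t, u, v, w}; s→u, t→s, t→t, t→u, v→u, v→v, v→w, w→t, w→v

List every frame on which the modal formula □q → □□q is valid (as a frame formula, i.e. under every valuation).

The schema corresponds to transitivity: ∀x ∀y ∀z (Rxy ∧ Ryz → Rxz).
G1: holds.
G2: fails — Rbc and Rcb but not Rbb.
G3: fails — R12 and R21 but not R11.
G4: fails — Rwt and Rts but not Rws.
Valid on: G1.

G1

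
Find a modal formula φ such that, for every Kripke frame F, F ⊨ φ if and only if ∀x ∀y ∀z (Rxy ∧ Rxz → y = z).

◇r → □r

This is partial functionality; the standard corresponding axiom is CD: ◇r → □r.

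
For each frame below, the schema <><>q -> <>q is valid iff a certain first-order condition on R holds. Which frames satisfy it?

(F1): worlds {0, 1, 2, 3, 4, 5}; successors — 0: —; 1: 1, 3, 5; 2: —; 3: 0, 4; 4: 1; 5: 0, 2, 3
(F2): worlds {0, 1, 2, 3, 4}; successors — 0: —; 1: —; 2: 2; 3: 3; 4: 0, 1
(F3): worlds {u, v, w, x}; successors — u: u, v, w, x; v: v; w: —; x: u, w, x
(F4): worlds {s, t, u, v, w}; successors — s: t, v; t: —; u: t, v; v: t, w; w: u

(F2)

This is the axiom for transitivity; its first-order frame correspondent is forall x forall y forall z (Rxy & Ryz -> Rxz).
(F1): fails — R34 and R41 but not R31.
(F2): satisfies the condition.
(F3): fails — Rxu and Ruv but not Rxv.
(F4): fails — Ruv and Rvw but not Ruw.
Valid on: (F2).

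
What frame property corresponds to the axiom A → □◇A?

Symmetry

Suppose A→□◇A is valid. Take Rxy and set V(A)={x}. Then A at x, so □◇A at x, so ◇A at y, so some z with Ryz has A; z=x, i.e. Ryx.
Conversely, on a frame with symmetry the schema holds at every world under every valuation.
Frame condition: ∀x ∀y (Rxy → Ryx).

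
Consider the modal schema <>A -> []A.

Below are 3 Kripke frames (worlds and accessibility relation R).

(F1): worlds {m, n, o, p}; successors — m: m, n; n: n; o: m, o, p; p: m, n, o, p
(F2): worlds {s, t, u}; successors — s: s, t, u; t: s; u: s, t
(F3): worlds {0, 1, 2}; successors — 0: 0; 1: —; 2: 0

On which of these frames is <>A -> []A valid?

Frame correspondent (Sahlqvist): forall x forall y forall z (Rxy & Rxz -> y = z) — i.e. partial functionality.
(F1): fails — m sees both m and n.
(F2): fails — s sees both s and t.
(F3): satisfies the condition.
Valid on: (F3).

(F3)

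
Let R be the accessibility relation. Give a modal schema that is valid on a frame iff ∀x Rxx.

□p → p

This is reflexivity; the standard corresponding axiom is T: □p → p.
Suppose □p→p is valid. At any x set V(p)={w : Rxw}. Then □p holds at x, so p holds at x, i.e. Rxx.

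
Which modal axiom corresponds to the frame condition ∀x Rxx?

A defining formula is □r → r (the T axiom).
Suppose □r→r is valid. At any x set V(r)={w : Rxw}. Then □r holds at x, so r holds at x, i.e. Rxx.

□r → r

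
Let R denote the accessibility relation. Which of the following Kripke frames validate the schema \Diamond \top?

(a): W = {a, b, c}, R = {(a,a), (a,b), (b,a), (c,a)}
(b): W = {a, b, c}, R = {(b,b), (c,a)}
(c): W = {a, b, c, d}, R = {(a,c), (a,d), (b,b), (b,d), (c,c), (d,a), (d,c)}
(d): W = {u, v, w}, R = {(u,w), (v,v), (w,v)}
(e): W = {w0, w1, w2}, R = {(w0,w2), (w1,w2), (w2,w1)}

(a), (c), (d), (e)

Frame correspondent (Sahlqvist): \forall x \exists y Rxy — i.e. seriality.
(a): satisfies the condition.
(b): fails — world a has no successor.
(c): satisfies the condition.
(d): satisfies the condition.
(e): satisfies the condition.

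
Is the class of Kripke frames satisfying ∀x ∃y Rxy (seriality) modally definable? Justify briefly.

This is a Sahlqvist condition; the D axiom □p → ◇p defines it.

Yes — defined by □p → ◇p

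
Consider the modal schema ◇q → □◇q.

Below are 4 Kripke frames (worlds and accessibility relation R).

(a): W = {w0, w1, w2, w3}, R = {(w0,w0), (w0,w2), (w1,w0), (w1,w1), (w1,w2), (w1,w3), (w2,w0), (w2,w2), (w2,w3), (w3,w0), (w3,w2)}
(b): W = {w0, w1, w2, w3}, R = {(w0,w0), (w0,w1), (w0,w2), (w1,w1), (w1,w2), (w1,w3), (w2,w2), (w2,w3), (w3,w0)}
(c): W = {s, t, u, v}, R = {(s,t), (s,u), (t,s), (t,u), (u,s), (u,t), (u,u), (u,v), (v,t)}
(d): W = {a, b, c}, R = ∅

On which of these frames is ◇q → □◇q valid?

The schema corresponds to the Euclidean property: ∀x ∀y ∀z (Rxy ∧ Rxz → Ryz).
(a): fails — Rw1w2 and Rw1w1 but not Rw2w1.
(b): fails — Rw0w1 and Rw0w0 but not Rw1w0.
(c): fails — Rst and Rst but not Rtt.
(d): condition met.
Valid on: (d).

(d)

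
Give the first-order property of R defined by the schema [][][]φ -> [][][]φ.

forall x forall z (x R^3 z -> exists w (x R^3 w & z = w))

This is a Sahlqvist (Geach-type) schema ◇^0□^3φ → □^3◇^0φ.
Minimal-valuation argument: fix x; take any y with xR^0y and any z with xR^3z. Set V(φ) to the set of worlds R-reachable from y in exactly 3 steps. Then □^3φ holds at y, so the antecedent holds at x; validity forces ◇^0φ at z, giving a w with zR^0w and yR^3w.
First-order correspondent: forall x forall z (x R^3 z -> exists w (x R^3 w & z = w)).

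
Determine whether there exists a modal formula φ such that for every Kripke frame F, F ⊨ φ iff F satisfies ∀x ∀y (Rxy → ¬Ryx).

Not definable by any modal formula

If a class were modally definable it would be closed under surjective bounded morphisms (Goldblatt–Thomason).
The 4-cycle (worlds 0,1,2,3 with 0→1→2→3→0) is asymmetric. Mapping every world to a single reflexive point • is a surjective bounded morphism, and the reflexive point is not asymmetric (R•• but asymmetry requires ¬R••).
Hence asymmetry is not modally definable.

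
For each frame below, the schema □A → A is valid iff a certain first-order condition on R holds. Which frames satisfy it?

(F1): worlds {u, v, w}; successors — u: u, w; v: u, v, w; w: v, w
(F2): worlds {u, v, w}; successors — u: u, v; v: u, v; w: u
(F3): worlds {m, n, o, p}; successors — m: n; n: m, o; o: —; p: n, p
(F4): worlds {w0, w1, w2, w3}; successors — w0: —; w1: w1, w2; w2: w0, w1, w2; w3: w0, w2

(F1)

Frame correspondent (Sahlqvist): ∀x Rxx — i.e. reflexivity.
(F1): ✓.
(F2): fails — world w does not see itself.
(F3): fails — world m does not see itself.
(F4): fails — world w0 does not see itself.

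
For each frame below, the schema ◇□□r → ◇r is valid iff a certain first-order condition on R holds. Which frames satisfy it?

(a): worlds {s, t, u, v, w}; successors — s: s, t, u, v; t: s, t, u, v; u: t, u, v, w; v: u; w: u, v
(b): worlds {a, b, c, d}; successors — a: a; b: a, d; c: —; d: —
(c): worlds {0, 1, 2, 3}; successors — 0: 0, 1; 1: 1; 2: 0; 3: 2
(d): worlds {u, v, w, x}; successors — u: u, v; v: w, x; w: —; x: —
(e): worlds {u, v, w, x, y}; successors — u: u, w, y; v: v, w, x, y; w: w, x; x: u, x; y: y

(a), (e)

The schema corresponds to a generalized confluence (Geach) condition: ∀x ∀y (xRy → ∃w (yR²w ∧ xRw)).
(a): ✓.
(b): fails — bRd but no w with dR²w and bRw.
(c): fails — 3R2 but no w with 2R²w and 3Rw.
(d): fails — uRv but no t with vR²t and uRt.
(e): ✓.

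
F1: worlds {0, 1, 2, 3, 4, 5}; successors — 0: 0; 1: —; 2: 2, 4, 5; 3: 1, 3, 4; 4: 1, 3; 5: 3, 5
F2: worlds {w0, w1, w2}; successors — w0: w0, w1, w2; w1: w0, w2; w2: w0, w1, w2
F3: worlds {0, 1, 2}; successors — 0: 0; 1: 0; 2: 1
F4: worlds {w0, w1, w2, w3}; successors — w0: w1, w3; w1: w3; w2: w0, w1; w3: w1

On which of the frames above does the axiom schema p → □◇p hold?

Frame correspondent (Sahlqvist): ∀x ∀y (Rxy → Ryx) — i.e. symmetry.
F1: fails — R31 but not R13.
F2: holds.
F3: fails — R10 but not R01.
F4: fails — Rw0w1 but not Rw1w0.

F2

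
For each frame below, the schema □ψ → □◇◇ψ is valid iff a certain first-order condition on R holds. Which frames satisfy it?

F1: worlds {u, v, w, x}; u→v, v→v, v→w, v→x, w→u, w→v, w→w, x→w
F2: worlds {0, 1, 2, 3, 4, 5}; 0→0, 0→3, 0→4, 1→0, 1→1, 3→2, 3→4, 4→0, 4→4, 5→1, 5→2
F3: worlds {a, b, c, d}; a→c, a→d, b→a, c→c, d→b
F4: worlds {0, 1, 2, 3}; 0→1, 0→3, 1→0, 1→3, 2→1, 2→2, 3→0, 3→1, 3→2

This is the axiom for a generalized confluence (Geach) condition; its first-order frame correspondent is ∀x ∀z (xRz → ∃w (xRw ∧ zR²w)).
F1: satisfies the condition.
F2: fails — 3R2 but no w with 3Rw and 2R²w.
F3: fails — aRd but no w with aRw and dR²w.
F4: satisfies the condition.
Valid on: F1, F4.

F1, F4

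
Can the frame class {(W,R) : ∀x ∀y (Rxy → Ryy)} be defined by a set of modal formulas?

Yes: it is shift-reflexivity, defined by the T□ schema □(□p → p).
Suppose □(□p→p) is valid. Take Rxy and set V(p)={w : Ryw}. Then at y, □p holds; since □(□p→p) at x, □p→p at y, so p at y, i.e. Ryy.

Yes, by □(□p → p)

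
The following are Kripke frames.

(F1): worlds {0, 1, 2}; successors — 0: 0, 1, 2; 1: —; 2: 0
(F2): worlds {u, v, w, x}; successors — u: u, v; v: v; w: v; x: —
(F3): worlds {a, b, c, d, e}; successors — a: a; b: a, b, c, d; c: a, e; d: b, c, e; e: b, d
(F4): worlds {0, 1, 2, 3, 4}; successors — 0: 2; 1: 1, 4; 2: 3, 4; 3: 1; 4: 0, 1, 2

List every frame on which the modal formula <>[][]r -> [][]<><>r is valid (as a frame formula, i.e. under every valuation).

(F2), (F3)

This is the axiom for a generalized confluence (Geach) condition; its first-order frame correspondent is forall x forall y forall z ((xRy & x R^2 z) -> exists w (y R^2 w & z R^2 w)).
(F1): fails — 0R0, 0R²1 but no w with 0R²w and 1R²w.
(F2): condition met.
(F3): condition met.
(F4): fails — 4R0, 4R²2 but no w with 0R²w and 2R²w.
Valid on: (F2), (F3).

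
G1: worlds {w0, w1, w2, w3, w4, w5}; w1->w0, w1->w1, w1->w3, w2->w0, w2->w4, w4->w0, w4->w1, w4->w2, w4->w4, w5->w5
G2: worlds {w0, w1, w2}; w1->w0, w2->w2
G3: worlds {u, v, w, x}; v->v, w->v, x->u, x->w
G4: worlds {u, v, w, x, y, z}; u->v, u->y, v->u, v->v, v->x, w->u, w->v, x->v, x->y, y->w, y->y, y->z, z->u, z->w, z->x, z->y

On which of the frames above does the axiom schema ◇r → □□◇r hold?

The schema corresponds to a generalized confluence (Geach) condition: ∀x ∀y ∀z ((xRy ∧ xR²z) → ∃w (y = w ∧ zRw)).
G1: fails — w1Rw0, w1R²w0 but no w with w0=w and w0Rw.
G2: satisfies the condition.
G3: fails — xRu, xR²v but no t with u=t and vRt.
G4: fails — uRv, uR²y but no t with v=t and yRt.

G2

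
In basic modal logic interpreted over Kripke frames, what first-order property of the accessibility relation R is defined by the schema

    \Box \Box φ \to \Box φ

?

Density

This is the C4 axiom.
Its frame correspondent is density — \forall x \forall y (Rxy \to \exists z (Rxz \wedge Rzy)).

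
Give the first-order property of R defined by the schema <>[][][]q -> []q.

forall x forall y forall z ((xRy & xRz) -> exists w (y R^3 w & z = w))

This is a Sahlqvist (Geach-type) schema ◇^1□^3q → □^1◇^0q.
Minimal-valuation argument: fix x; take any y with xR^1y and any z with xR^1z. Set V(q) to the set of worlds R-reachable from y in exactly 3 steps. Then □^3q holds at y, so the antecedent holds at x; validity forces ◇^0q at z, giving a w with zR^0w and yR^3w.
First-order correspondent: forall x forall y forall z ((xRy & xRz) -> exists w (y R^3 w & z = w)).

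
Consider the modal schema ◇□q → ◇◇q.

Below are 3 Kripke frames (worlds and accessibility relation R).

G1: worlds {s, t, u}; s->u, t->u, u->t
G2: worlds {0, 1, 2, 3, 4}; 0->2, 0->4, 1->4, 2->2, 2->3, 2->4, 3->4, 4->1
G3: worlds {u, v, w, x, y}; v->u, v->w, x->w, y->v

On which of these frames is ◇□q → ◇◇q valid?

The schema corresponds to a generalized confluence (Geach) condition: ∀x ∀y (xRy → ∃w (yRw ∧ xR²w)).
G1: ✓.
G2: ✓.
G3: fails — vRu but no t with uRt and vR²t.
Valid on: G1, G2.

G1, G2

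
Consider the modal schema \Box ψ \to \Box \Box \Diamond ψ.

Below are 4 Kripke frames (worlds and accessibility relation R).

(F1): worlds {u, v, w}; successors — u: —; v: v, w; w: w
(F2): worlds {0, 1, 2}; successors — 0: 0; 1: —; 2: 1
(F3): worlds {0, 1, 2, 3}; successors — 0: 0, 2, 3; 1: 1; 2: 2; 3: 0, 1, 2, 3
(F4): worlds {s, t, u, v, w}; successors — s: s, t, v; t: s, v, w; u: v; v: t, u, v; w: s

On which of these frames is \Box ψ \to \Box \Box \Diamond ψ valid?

This is the axiom for a generalized confluence (Geach) condition; its first-order frame correspondent is \forall x \forall z (x R^2 z \to \exists w (xRw \wedge zRw)).
(F1): condition met.
(F2): condition met.
(F3): fails — 0R²1 but no w with 0Rw and 1Rw.
(F4): fails — vR²w but no w* with vRw* and wRw*.

(F1), (F2)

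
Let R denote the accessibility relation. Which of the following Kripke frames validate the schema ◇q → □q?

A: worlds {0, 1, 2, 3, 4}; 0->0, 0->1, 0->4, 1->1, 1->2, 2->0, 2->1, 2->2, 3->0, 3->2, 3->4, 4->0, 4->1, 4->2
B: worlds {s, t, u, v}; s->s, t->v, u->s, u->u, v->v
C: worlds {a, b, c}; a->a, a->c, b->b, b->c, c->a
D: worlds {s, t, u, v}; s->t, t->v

The schema corresponds to partial functionality: ∀x ∀y ∀z (Rxy ∧ Rxz → y = z).
A: fails — 0 sees both 0 and 1.
B: fails — u sees both s and u.
C: fails — a sees both a and c.
D: condition met.

D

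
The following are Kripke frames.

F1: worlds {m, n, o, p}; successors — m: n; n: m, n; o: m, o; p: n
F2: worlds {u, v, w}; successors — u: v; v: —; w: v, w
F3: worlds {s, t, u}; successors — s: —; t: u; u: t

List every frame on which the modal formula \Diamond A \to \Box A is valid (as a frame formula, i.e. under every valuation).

F3

Frame correspondent (Sahlqvist): \forall x \forall y \forall z (Rxy \wedge Rxz \to y = z) — i.e. partial functionality.
F1: fails — n sees both m and n.
F2: fails — w sees both v and w.
F3: satisfies the condition.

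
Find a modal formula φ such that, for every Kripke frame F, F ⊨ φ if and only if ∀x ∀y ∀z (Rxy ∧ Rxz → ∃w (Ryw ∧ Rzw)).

The condition is convergence. The .2 schema ◇□p → □◇p defines it.
Suppose ◇□p→□◇p is valid. Take Rxy, Rxz and set V(p)={w : Ryw}. Then □p at y so ◇□p at x, so □◇p at x, so ◇p at z, giving w with Rzw and Ryw.

◇□p → □◇p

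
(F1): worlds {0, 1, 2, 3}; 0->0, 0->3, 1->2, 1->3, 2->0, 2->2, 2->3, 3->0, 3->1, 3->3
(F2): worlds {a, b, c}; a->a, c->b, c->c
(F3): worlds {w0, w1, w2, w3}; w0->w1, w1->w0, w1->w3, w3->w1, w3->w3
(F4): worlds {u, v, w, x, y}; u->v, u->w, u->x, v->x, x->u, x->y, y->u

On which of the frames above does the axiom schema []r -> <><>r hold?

The schema corresponds to a generalized confluence (Geach) condition: forall x exists w (xRw & x R^2 w).
(F1): condition met.
(F2): fails — at b but no w with bRw and bR²w.
(F3): fails — at w0 but no w with w0Rw and w0R²w.
(F4): fails — at v but no t with vRt and vR²t.

(F1)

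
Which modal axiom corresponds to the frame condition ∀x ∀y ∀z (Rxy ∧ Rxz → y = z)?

A defining formula is ◇s → □s (the CD axiom).

◇s → □s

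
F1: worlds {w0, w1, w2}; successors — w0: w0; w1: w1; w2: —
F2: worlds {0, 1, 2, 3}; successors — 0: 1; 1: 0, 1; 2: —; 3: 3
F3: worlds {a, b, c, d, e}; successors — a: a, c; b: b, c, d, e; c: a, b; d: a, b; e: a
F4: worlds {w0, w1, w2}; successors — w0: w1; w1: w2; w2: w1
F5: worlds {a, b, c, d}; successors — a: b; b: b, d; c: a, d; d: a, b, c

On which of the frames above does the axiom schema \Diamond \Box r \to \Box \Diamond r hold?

F1, F2, F4

This is the axiom for convergence; its first-order frame correspondent is \forall x \forall y \forall z (Rxy \wedge Rxz \to \exists w (Ryw \wedge Rzw)).
F1: ✓.
F2: ✓.
F3: fails — Rbb and Rbe but b and e have no common successor.
F4: ✓.
F5: fails — Rdc and Rda but c and a have no common successor.
Valid on: F1, F2, F4.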